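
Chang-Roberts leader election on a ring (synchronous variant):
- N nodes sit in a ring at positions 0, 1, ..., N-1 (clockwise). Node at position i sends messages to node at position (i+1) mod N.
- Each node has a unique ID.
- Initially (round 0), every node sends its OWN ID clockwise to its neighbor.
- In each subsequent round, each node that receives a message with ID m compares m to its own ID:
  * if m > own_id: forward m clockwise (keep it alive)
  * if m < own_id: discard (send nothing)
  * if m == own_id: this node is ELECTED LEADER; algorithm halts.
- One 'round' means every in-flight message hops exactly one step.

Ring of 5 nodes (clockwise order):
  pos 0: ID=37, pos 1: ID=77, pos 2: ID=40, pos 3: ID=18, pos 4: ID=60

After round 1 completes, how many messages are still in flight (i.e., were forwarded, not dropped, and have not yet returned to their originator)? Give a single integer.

Round 1: pos1(id77) recv 37: drop; pos2(id40) recv 77: fwd; pos3(id18) recv 40: fwd; pos4(id60) recv 18: drop; pos0(id37) recv 60: fwd
After round 1: 3 messages still in flight

Answer: 3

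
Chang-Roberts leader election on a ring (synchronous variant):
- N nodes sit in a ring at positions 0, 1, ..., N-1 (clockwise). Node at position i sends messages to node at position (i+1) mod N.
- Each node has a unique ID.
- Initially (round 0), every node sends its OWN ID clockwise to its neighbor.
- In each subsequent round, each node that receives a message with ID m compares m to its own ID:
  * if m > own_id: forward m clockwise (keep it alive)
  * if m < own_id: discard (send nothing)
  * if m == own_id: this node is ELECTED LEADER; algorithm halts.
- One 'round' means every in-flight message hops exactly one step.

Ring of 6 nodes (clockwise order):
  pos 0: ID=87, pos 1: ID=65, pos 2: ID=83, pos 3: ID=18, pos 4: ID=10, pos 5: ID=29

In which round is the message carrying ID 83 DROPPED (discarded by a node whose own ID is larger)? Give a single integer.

Answer: 4

Derivation:
Round 1: pos1(id65) recv 87: fwd; pos2(id83) recv 65: drop; pos3(id18) recv 83: fwd; pos4(id10) recv 18: fwd; pos5(id29) recv 10: drop; pos0(id87) recv 29: drop
Round 2: pos2(id83) recv 87: fwd; pos4(id10) recv 83: fwd; pos5(id29) recv 18: drop
Round 3: pos3(id18) recv 87: fwd; pos5(id29) recv 83: fwd
Round 4: pos4(id10) recv 87: fwd; pos0(id87) recv 83: drop
Round 5: pos5(id29) recv 87: fwd
Round 6: pos0(id87) recv 87: ELECTED
Message ID 83 originates at pos 2; dropped at pos 0 in round 4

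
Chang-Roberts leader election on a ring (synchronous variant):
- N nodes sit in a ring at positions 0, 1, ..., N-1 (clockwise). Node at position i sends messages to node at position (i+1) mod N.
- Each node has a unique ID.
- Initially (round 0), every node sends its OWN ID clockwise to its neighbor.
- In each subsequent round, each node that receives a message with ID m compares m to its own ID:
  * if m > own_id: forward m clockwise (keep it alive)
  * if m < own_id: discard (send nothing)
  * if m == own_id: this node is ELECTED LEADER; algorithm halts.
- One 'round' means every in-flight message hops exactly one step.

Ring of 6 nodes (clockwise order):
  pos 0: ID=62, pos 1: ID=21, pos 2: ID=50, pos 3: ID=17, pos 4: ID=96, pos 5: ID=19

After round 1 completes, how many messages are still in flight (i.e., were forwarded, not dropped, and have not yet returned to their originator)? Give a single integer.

Round 1: pos1(id21) recv 62: fwd; pos2(id50) recv 21: drop; pos3(id17) recv 50: fwd; pos4(id96) recv 17: drop; pos5(id19) recv 96: fwd; pos0(id62) recv 19: drop
After round 1: 3 messages still in flight

Answer: 3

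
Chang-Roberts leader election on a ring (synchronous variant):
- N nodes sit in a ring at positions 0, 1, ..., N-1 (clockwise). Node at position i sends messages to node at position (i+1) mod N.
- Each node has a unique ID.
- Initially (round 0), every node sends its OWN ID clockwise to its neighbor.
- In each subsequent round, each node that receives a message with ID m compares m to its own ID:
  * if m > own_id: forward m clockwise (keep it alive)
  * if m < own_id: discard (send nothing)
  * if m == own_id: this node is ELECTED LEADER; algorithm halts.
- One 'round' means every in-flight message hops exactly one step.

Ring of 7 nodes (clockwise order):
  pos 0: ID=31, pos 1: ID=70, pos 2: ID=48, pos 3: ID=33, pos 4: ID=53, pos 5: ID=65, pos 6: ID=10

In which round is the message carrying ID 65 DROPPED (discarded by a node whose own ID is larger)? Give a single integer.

Answer: 3

Derivation:
Round 1: pos1(id70) recv 31: drop; pos2(id48) recv 70: fwd; pos3(id33) recv 48: fwd; pos4(id53) recv 33: drop; pos5(id65) recv 53: drop; pos6(id10) recv 65: fwd; pos0(id31) recv 10: drop
Round 2: pos3(id33) recv 70: fwd; pos4(id53) recv 48: drop; pos0(id31) recv 65: fwd
Round 3: pos4(id53) recv 70: fwd; pos1(id70) recv 65: drop
Round 4: pos5(id65) recv 70: fwd
Round 5: pos6(id10) recv 70: fwd
Round 6: pos0(id31) recv 70: fwd
Round 7: pos1(id70) recv 70: ELECTED
Message ID 65 originates at pos 5; dropped at pos 1 in round 3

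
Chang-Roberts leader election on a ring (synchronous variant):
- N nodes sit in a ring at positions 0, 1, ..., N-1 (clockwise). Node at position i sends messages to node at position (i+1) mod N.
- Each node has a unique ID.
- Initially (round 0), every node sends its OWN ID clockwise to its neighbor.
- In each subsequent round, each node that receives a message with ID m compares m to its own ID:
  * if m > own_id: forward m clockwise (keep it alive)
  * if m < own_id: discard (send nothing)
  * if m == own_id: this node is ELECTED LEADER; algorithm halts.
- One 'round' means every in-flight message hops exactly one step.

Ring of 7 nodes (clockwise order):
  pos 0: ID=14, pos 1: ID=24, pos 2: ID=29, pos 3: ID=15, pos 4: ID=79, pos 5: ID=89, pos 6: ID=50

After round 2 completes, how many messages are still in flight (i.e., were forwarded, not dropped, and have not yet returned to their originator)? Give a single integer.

Answer: 2

Derivation:
Round 1: pos1(id24) recv 14: drop; pos2(id29) recv 24: drop; pos3(id15) recv 29: fwd; pos4(id79) recv 15: drop; pos5(id89) recv 79: drop; pos6(id50) recv 89: fwd; pos0(id14) recv 50: fwd
Round 2: pos4(id79) recv 29: drop; pos0(id14) recv 89: fwd; pos1(id24) recv 50: fwd
After round 2: 2 messages still in flight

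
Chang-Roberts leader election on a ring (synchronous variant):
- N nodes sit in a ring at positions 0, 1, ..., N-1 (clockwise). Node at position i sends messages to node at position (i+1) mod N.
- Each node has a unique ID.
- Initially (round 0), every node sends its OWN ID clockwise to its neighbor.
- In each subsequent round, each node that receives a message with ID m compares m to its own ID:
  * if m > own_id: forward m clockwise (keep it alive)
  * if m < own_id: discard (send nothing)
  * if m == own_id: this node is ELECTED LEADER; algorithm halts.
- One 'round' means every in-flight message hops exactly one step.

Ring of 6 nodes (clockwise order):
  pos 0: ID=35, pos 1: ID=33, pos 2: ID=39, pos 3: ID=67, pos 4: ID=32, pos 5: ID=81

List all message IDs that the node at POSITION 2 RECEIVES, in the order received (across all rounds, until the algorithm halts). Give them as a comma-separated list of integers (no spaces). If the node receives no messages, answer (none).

Round 1: pos1(id33) recv 35: fwd; pos2(id39) recv 33: drop; pos3(id67) recv 39: drop; pos4(id32) recv 67: fwd; pos5(id81) recv 32: drop; pos0(id35) recv 81: fwd
Round 2: pos2(id39) recv 35: drop; pos5(id81) recv 67: drop; pos1(id33) recv 81: fwd
Round 3: pos2(id39) recv 81: fwd
Round 4: pos3(id67) recv 81: fwd
Round 5: pos4(id32) recv 81: fwd
Round 6: pos5(id81) recv 81: ELECTED

Answer: 33,35,81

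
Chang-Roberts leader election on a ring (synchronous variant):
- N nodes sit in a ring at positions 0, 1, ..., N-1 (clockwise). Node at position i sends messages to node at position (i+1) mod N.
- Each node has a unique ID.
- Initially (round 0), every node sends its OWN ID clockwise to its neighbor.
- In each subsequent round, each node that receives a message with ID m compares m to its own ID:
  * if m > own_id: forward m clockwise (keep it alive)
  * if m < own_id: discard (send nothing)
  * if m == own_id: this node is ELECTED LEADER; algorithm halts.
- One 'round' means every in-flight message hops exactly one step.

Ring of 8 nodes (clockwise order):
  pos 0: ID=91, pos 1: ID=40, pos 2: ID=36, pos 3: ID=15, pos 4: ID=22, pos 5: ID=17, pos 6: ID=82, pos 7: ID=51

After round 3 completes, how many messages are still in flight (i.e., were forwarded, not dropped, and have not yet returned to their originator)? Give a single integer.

Round 1: pos1(id40) recv 91: fwd; pos2(id36) recv 40: fwd; pos3(id15) recv 36: fwd; pos4(id22) recv 15: drop; pos5(id17) recv 22: fwd; pos6(id82) recv 17: drop; pos7(id51) recv 82: fwd; pos0(id91) recv 51: drop
Round 2: pos2(id36) recv 91: fwd; pos3(id15) recv 40: fwd; pos4(id22) recv 36: fwd; pos6(id82) recv 22: drop; pos0(id91) recv 82: drop
Round 3: pos3(id15) recv 91: fwd; pos4(id22) recv 40: fwd; pos5(id17) recv 36: fwd
After round 3: 3 messages still in flight

Answer: 3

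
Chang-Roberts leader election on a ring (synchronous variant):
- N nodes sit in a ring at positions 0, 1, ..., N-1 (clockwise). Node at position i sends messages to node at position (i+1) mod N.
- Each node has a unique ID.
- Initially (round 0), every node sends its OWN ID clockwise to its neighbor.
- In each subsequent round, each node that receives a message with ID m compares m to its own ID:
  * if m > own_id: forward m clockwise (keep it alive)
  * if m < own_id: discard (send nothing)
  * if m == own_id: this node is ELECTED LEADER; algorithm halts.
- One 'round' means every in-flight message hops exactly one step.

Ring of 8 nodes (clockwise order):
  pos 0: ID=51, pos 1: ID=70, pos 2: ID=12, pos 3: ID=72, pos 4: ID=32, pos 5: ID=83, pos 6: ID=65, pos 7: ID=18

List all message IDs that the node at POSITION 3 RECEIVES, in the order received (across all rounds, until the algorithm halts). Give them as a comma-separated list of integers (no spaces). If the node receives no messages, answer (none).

Round 1: pos1(id70) recv 51: drop; pos2(id12) recv 70: fwd; pos3(id72) recv 12: drop; pos4(id32) recv 72: fwd; pos5(id83) recv 32: drop; pos6(id65) recv 83: fwd; pos7(id18) recv 65: fwd; pos0(id51) recv 18: drop
Round 2: pos3(id72) recv 70: drop; pos5(id83) recv 72: drop; pos7(id18) recv 83: fwd; pos0(id51) recv 65: fwd
Round 3: pos0(id51) recv 83: fwd; pos1(id70) recv 65: drop
Round 4: pos1(id70) recv 83: fwd
Round 5: pos2(id12) recv 83: fwd
Round 6: pos3(id72) recv 83: fwd
Round 7: pos4(id32) recv 83: fwd
Round 8: pos5(id83) recv 83: ELECTED

Answer: 12,70,83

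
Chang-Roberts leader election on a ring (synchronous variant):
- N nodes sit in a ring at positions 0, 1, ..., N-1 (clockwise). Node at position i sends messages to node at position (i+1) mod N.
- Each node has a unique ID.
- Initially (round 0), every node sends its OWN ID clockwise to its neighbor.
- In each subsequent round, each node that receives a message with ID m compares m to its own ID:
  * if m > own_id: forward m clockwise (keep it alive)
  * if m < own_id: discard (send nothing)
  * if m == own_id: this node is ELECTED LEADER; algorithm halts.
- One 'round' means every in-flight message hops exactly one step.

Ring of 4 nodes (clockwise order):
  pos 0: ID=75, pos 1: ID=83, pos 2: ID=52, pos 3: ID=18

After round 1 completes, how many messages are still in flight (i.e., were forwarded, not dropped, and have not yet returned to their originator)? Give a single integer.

Answer: 2

Derivation:
Round 1: pos1(id83) recv 75: drop; pos2(id52) recv 83: fwd; pos3(id18) recv 52: fwd; pos0(id75) recv 18: drop
After round 1: 2 messages still in flight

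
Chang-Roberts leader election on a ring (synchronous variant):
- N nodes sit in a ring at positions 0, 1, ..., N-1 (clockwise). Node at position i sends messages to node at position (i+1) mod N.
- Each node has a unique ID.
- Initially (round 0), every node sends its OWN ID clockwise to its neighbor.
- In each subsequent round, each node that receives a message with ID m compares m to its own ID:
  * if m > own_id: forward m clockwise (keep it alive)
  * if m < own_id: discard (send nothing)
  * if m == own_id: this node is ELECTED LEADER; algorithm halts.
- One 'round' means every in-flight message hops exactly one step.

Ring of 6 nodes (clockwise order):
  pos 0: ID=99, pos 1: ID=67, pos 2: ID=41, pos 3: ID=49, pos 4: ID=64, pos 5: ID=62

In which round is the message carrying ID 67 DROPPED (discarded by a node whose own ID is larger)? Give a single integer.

Round 1: pos1(id67) recv 99: fwd; pos2(id41) recv 67: fwd; pos3(id49) recv 41: drop; pos4(id64) recv 49: drop; pos5(id62) recv 64: fwd; pos0(id99) recv 62: drop
Round 2: pos2(id41) recv 99: fwd; pos3(id49) recv 67: fwd; pos0(id99) recv 64: drop
Round 3: pos3(id49) recv 99: fwd; pos4(id64) recv 67: fwd
Round 4: pos4(id64) recv 99: fwd; pos5(id62) recv 67: fwd
Round 5: pos5(id62) recv 99: fwd; pos0(id99) recv 67: drop
Round 6: pos0(id99) recv 99: ELECTED
Message ID 67 originates at pos 1; dropped at pos 0 in round 5

Answer: 5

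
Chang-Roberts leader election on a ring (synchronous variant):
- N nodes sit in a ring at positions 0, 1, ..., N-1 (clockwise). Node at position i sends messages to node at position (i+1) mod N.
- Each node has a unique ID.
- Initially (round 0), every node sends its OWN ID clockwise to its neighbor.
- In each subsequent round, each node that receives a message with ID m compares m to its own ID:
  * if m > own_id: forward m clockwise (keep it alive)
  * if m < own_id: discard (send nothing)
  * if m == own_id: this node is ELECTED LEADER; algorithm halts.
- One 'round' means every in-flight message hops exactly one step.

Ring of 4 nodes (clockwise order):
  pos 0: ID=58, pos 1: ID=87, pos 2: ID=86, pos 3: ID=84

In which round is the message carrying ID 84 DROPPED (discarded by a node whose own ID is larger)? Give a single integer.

Round 1: pos1(id87) recv 58: drop; pos2(id86) recv 87: fwd; pos3(id84) recv 86: fwd; pos0(id58) recv 84: fwd
Round 2: pos3(id84) recv 87: fwd; pos0(id58) recv 86: fwd; pos1(id87) recv 84: drop
Round 3: pos0(id58) recv 87: fwd; pos1(id87) recv 86: drop
Round 4: pos1(id87) recv 87: ELECTED
Message ID 84 originates at pos 3; dropped at pos 1 in round 2

Answer: 2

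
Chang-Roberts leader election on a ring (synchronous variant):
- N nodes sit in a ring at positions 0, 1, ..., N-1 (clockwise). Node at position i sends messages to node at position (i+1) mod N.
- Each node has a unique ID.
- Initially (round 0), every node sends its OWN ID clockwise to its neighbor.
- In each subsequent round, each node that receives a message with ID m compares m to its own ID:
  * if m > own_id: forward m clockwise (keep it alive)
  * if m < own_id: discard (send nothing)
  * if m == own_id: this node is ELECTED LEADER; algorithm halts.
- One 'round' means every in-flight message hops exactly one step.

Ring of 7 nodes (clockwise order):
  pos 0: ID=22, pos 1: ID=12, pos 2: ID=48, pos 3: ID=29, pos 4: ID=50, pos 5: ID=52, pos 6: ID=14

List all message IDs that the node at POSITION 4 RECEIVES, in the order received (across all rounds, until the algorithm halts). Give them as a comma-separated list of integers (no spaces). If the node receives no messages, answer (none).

Round 1: pos1(id12) recv 22: fwd; pos2(id48) recv 12: drop; pos3(id29) recv 48: fwd; pos4(id50) recv 29: drop; pos5(id52) recv 50: drop; pos6(id14) recv 52: fwd; pos0(id22) recv 14: drop
Round 2: pos2(id48) recv 22: drop; pos4(id50) recv 48: drop; pos0(id22) recv 52: fwd
Round 3: pos1(id12) recv 52: fwd
Round 4: pos2(id48) recv 52: fwd
Round 5: pos3(id29) recv 52: fwd
Round 6: pos4(id50) recv 52: fwd
Round 7: pos5(id52) recv 52: ELECTED

Answer: 29,48,52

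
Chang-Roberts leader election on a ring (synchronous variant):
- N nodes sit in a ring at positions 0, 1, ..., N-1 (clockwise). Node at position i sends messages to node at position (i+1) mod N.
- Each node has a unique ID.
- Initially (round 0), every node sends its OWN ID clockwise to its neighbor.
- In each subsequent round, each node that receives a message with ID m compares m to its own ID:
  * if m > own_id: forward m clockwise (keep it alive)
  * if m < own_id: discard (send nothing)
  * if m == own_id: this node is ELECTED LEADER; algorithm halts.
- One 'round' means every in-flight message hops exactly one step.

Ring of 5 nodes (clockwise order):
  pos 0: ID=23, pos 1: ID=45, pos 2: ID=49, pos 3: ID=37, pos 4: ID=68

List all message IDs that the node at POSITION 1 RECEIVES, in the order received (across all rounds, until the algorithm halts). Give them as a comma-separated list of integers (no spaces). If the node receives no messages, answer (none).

Answer: 23,68

Derivation:
Round 1: pos1(id45) recv 23: drop; pos2(id49) recv 45: drop; pos3(id37) recv 49: fwd; pos4(id68) recv 37: drop; pos0(id23) recv 68: fwd
Round 2: pos4(id68) recv 49: drop; pos1(id45) recv 68: fwd
Round 3: pos2(id49) recv 68: fwd
Round 4: pos3(id37) recv 68: fwd
Round 5: pos4(id68) recv 68: ELECTED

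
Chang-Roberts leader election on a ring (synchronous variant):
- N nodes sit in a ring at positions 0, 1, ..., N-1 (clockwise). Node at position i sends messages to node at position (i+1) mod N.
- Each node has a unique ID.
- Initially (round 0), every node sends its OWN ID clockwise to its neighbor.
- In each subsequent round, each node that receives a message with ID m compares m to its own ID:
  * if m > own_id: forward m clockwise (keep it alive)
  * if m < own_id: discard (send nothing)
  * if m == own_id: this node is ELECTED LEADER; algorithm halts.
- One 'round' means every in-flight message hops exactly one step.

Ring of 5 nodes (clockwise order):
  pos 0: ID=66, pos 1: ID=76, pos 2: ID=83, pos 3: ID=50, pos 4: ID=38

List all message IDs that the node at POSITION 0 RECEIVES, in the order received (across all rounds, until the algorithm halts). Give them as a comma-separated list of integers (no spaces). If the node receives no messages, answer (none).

Answer: 38,50,83

Derivation:
Round 1: pos1(id76) recv 66: drop; pos2(id83) recv 76: drop; pos3(id50) recv 83: fwd; pos4(id38) recv 50: fwd; pos0(id66) recv 38: drop
Round 2: pos4(id38) recv 83: fwd; pos0(id66) recv 50: drop
Round 3: pos0(id66) recv 83: fwd
Round 4: pos1(id76) recv 83: fwd
Round 5: pos2(id83) recv 83: ELECTED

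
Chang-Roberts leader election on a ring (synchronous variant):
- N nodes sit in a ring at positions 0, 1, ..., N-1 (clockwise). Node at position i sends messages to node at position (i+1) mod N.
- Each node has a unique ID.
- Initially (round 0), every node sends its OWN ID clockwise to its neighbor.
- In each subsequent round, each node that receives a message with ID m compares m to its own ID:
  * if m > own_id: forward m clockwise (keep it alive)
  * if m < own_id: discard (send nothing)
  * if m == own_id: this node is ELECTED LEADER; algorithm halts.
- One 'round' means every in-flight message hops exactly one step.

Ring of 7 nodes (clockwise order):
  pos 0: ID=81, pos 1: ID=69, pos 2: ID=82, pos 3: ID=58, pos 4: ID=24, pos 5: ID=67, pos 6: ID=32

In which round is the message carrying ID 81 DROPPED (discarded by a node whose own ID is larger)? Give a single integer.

Answer: 2

Derivation:
Round 1: pos1(id69) recv 81: fwd; pos2(id82) recv 69: drop; pos3(id58) recv 82: fwd; pos4(id24) recv 58: fwd; pos5(id67) recv 24: drop; pos6(id32) recv 67: fwd; pos0(id81) recv 32: drop
Round 2: pos2(id82) recv 81: drop; pos4(id24) recv 82: fwd; pos5(id67) recv 58: drop; pos0(id81) recv 67: drop
Round 3: pos5(id67) recv 82: fwd
Round 4: pos6(id32) recv 82: fwd
Round 5: pos0(id81) recv 82: fwd
Round 6: pos1(id69) recv 82: fwd
Round 7: pos2(id82) recv 82: ELECTED
Message ID 81 originates at pos 0; dropped at pos 2 in round 2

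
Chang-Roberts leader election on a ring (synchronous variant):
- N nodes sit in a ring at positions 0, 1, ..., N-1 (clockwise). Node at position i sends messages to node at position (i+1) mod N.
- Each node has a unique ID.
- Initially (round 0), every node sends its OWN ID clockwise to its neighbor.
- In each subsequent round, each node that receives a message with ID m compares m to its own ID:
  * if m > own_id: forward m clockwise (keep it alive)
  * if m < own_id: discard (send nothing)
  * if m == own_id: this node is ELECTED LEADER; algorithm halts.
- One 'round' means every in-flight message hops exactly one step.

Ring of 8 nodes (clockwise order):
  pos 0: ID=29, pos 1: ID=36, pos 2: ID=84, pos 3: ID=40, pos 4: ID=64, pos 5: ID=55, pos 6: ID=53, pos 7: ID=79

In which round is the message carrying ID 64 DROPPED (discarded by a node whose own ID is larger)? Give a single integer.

Answer: 3

Derivation:
Round 1: pos1(id36) recv 29: drop; pos2(id84) recv 36: drop; pos3(id40) recv 84: fwd; pos4(id64) recv 40: drop; pos5(id55) recv 64: fwd; pos6(id53) recv 55: fwd; pos7(id79) recv 53: drop; pos0(id29) recv 79: fwd
Round 2: pos4(id64) recv 84: fwd; pos6(id53) recv 64: fwd; pos7(id79) recv 55: drop; pos1(id36) recv 79: fwd
Round 3: pos5(id55) recv 84: fwd; pos7(id79) recv 64: drop; pos2(id84) recv 79: drop
Round 4: pos6(id53) recv 84: fwd
Round 5: pos7(id79) recv 84: fwd
Round 6: pos0(id29) recv 84: fwd
Round 7: pos1(id36) recv 84: fwd
Round 8: pos2(id84) recv 84: ELECTED
Message ID 64 originates at pos 4; dropped at pos 7 in round 3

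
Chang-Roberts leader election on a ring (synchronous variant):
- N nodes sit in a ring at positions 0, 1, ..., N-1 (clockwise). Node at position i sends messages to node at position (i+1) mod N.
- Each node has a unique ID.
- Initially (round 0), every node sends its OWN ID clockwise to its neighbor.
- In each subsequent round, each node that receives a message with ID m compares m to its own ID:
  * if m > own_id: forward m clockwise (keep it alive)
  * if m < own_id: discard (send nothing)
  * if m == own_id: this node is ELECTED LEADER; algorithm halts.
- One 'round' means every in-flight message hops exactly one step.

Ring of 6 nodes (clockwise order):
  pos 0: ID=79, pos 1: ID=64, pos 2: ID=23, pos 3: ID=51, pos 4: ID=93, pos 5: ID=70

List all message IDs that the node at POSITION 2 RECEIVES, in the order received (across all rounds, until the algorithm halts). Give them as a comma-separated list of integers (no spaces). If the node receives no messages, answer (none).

Answer: 64,79,93

Derivation:
Round 1: pos1(id64) recv 79: fwd; pos2(id23) recv 64: fwd; pos3(id51) recv 23: drop; pos4(id93) recv 51: drop; pos5(id70) recv 93: fwd; pos0(id79) recv 70: drop
Round 2: pos2(id23) recv 79: fwd; pos3(id51) recv 64: fwd; pos0(id79) recv 93: fwd
Round 3: pos3(id51) recv 79: fwd; pos4(id93) recv 64: drop; pos1(id64) recv 93: fwd
Round 4: pos4(id93) recv 79: drop; pos2(id23) recv 93: fwd
Round 5: pos3(id51) recv 93: fwd
Round 6: pos4(id93) recv 93: ELECTED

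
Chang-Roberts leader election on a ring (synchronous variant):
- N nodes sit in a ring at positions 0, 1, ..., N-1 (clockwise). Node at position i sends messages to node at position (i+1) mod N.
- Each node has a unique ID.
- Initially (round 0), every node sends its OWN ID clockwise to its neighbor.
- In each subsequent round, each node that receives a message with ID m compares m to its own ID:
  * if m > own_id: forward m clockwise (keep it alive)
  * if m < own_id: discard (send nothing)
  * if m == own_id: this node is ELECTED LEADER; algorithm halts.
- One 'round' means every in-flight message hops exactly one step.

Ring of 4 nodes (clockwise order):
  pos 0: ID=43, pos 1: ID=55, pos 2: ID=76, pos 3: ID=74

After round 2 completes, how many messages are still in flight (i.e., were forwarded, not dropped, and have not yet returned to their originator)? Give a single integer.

Round 1: pos1(id55) recv 43: drop; pos2(id76) recv 55: drop; pos3(id74) recv 76: fwd; pos0(id43) recv 74: fwd
Round 2: pos0(id43) recv 76: fwd; pos1(id55) recv 74: fwd
After round 2: 2 messages still in flight

Answer: 2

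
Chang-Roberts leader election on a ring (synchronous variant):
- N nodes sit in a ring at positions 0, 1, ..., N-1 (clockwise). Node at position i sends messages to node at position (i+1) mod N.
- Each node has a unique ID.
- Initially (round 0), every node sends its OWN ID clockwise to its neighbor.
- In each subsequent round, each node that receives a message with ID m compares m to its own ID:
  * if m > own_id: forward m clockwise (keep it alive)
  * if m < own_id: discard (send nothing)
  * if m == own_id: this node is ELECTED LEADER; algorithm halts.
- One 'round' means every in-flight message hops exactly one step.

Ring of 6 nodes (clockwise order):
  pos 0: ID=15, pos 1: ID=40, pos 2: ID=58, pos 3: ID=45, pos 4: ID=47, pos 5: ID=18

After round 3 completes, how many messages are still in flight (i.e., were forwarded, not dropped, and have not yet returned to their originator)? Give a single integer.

Round 1: pos1(id40) recv 15: drop; pos2(id58) recv 40: drop; pos3(id45) recv 58: fwd; pos4(id47) recv 45: drop; pos5(id18) recv 47: fwd; pos0(id15) recv 18: fwd
Round 2: pos4(id47) recv 58: fwd; pos0(id15) recv 47: fwd; pos1(id40) recv 18: drop
Round 3: pos5(id18) recv 58: fwd; pos1(id40) recv 47: fwd
After round 3: 2 messages still in flight

Answer: 2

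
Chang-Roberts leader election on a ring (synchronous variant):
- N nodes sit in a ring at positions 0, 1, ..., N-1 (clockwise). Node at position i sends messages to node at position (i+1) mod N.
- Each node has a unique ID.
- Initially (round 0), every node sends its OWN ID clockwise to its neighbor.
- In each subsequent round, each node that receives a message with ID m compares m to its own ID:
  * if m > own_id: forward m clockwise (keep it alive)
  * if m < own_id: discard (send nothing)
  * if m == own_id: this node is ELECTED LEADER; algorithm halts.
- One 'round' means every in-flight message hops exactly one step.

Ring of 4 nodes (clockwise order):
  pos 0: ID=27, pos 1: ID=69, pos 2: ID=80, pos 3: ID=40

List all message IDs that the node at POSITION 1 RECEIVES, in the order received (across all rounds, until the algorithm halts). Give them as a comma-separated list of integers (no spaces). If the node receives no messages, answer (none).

Answer: 27,40,80

Derivation:
Round 1: pos1(id69) recv 27: drop; pos2(id80) recv 69: drop; pos3(id40) recv 80: fwd; pos0(id27) recv 40: fwd
Round 2: pos0(id27) recv 80: fwd; pos1(id69) recv 40: drop
Round 3: pos1(id69) recv 80: fwd
Round 4: pos2(id80) recv 80: ELECTED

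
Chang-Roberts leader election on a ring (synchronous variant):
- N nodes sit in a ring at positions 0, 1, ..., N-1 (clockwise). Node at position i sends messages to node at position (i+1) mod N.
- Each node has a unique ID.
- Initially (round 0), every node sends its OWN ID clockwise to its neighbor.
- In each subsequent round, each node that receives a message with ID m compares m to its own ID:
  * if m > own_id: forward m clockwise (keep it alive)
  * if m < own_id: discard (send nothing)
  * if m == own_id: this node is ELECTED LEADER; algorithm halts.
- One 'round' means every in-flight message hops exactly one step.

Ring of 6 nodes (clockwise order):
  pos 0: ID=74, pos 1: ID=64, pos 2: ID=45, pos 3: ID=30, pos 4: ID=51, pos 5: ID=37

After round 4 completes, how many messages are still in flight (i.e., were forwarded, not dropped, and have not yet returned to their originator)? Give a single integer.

Round 1: pos1(id64) recv 74: fwd; pos2(id45) recv 64: fwd; pos3(id30) recv 45: fwd; pos4(id51) recv 30: drop; pos5(id37) recv 51: fwd; pos0(id74) recv 37: drop
Round 2: pos2(id45) recv 74: fwd; pos3(id30) recv 64: fwd; pos4(id51) recv 45: drop; pos0(id74) recv 51: drop
Round 3: pos3(id30) recv 74: fwd; pos4(id51) recv 64: fwd
Round 4: pos4(id51) recv 74: fwd; pos5(id37) recv 64: fwd
After round 4: 2 messages still in flight

Answer: 2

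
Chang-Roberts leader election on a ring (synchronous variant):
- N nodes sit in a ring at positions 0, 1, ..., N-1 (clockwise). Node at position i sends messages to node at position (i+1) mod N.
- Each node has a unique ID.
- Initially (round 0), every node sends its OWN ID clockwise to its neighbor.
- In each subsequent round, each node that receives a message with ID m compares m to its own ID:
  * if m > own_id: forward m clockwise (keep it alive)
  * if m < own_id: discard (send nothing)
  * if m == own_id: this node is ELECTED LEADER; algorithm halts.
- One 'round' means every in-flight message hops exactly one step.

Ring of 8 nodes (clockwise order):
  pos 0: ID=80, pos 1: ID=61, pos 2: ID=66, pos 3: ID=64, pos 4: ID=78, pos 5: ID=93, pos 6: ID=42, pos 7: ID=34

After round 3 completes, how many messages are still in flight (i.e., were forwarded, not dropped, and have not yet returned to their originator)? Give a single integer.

Answer: 2

Derivation:
Round 1: pos1(id61) recv 80: fwd; pos2(id66) recv 61: drop; pos3(id64) recv 66: fwd; pos4(id78) recv 64: drop; pos5(id93) recv 78: drop; pos6(id42) recv 93: fwd; pos7(id34) recv 42: fwd; pos0(id80) recv 34: drop
Round 2: pos2(id66) recv 80: fwd; pos4(id78) recv 66: drop; pos7(id34) recv 93: fwd; pos0(id80) recv 42: drop
Round 3: pos3(id64) recv 80: fwd; pos0(id80) recv 93: fwd
After round 3: 2 messages still in flight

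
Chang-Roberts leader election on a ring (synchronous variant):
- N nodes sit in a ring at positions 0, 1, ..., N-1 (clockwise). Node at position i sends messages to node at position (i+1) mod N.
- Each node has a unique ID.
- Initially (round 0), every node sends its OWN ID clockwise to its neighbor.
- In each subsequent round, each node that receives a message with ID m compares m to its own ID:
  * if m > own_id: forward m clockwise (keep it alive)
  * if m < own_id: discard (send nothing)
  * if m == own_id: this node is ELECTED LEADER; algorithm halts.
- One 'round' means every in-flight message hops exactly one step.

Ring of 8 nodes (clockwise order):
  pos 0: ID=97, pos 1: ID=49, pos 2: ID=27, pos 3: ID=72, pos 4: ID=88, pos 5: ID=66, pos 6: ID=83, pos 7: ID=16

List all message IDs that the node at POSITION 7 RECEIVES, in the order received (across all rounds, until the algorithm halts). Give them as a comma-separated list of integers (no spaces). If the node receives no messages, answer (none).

Answer: 83,88,97

Derivation:
Round 1: pos1(id49) recv 97: fwd; pos2(id27) recv 49: fwd; pos3(id72) recv 27: drop; pos4(id88) recv 72: drop; pos5(id66) recv 88: fwd; pos6(id83) recv 66: drop; pos7(id16) recv 83: fwd; pos0(id97) recv 16: drop
Round 2: pos2(id27) recv 97: fwd; pos3(id72) recv 49: drop; pos6(id83) recv 88: fwd; pos0(id97) recv 83: drop
Round 3: pos3(id72) recv 97: fwd; pos7(id16) recv 88: fwd
Round 4: pos4(id88) recv 97: fwd; pos0(id97) recv 88: drop
Round 5: pos5(id66) recv 97: fwd
Round 6: pos6(id83) recv 97: fwd
Round 7: pos7(id16) recv 97: fwd
Round 8: pos0(id97) recv 97: ELECTED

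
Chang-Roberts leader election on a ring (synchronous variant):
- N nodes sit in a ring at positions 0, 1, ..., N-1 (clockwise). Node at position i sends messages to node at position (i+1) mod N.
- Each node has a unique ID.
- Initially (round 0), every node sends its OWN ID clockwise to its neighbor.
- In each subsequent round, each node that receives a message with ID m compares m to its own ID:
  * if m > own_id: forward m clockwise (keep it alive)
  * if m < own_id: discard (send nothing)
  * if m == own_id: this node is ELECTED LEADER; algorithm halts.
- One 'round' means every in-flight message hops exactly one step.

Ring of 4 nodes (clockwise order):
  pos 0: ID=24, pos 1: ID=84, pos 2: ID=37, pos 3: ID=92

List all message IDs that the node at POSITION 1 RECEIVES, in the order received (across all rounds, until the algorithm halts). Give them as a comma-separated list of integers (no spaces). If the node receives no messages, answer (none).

Round 1: pos1(id84) recv 24: drop; pos2(id37) recv 84: fwd; pos3(id92) recv 37: drop; pos0(id24) recv 92: fwd
Round 2: pos3(id92) recv 84: drop; pos1(id84) recv 92: fwd
Round 3: pos2(id37) recv 92: fwd
Round 4: pos3(id92) recv 92: ELECTED

Answer: 24,92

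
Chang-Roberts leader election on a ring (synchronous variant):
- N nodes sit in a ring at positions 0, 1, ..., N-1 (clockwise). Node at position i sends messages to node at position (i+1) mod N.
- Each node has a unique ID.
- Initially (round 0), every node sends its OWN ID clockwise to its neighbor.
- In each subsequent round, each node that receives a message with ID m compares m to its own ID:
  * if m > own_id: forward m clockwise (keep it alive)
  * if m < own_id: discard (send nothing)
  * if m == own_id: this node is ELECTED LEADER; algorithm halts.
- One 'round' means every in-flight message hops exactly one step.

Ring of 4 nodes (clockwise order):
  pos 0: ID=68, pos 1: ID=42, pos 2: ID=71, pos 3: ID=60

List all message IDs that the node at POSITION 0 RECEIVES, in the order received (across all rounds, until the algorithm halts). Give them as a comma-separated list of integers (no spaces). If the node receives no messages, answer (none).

Round 1: pos1(id42) recv 68: fwd; pos2(id71) recv 42: drop; pos3(id60) recv 71: fwd; pos0(id68) recv 60: drop
Round 2: pos2(id71) recv 68: drop; pos0(id68) recv 71: fwd
Round 3: pos1(id42) recv 71: fwd
Round 4: pos2(id71) recv 71: ELECTED

Answer: 60,71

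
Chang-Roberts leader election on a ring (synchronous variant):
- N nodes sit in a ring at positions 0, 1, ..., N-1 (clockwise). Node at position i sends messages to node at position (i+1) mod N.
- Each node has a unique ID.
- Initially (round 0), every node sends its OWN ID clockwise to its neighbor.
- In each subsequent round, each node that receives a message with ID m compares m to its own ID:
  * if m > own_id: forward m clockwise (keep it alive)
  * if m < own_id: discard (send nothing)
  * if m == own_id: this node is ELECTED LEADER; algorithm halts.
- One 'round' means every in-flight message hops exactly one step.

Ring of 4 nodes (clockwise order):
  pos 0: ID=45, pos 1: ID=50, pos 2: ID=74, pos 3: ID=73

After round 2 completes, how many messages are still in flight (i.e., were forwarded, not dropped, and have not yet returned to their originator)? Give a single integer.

Answer: 2

Derivation:
Round 1: pos1(id50) recv 45: drop; pos2(id74) recv 50: drop; pos3(id73) recv 74: fwd; pos0(id45) recv 73: fwd
Round 2: pos0(id45) recv 74: fwd; pos1(id50) recv 73: fwd
After round 2: 2 messages still in flight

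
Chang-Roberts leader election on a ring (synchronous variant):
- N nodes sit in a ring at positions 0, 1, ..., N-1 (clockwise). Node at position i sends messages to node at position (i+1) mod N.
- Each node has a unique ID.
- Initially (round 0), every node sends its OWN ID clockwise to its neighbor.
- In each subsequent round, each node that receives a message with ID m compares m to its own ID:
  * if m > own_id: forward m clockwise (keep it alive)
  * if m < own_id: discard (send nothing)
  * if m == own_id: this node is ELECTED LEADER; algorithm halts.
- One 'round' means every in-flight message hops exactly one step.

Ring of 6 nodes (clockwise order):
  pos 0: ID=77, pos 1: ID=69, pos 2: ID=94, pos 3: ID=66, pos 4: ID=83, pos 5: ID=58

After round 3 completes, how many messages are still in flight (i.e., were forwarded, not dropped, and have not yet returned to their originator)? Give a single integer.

Round 1: pos1(id69) recv 77: fwd; pos2(id94) recv 69: drop; pos3(id66) recv 94: fwd; pos4(id83) recv 66: drop; pos5(id58) recv 83: fwd; pos0(id77) recv 58: drop
Round 2: pos2(id94) recv 77: drop; pos4(id83) recv 94: fwd; pos0(id77) recv 83: fwd
Round 3: pos5(id58) recv 94: fwd; pos1(id69) recv 83: fwd
After round 3: 2 messages still in flight

Answer: 2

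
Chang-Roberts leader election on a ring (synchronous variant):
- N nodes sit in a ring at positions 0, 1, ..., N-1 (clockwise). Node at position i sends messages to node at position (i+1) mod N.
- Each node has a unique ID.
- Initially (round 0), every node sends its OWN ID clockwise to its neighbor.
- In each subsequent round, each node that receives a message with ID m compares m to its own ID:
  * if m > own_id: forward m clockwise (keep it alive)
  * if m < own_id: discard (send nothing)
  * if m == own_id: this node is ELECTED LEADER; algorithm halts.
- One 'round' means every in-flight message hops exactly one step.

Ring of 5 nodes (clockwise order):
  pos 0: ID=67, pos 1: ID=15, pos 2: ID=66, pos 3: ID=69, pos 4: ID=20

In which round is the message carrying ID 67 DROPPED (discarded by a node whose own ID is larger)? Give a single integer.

Round 1: pos1(id15) recv 67: fwd; pos2(id66) recv 15: drop; pos3(id69) recv 66: drop; pos4(id20) recv 69: fwd; pos0(id67) recv 20: drop
Round 2: pos2(id66) recv 67: fwd; pos0(id67) recv 69: fwd
Round 3: pos3(id69) recv 67: drop; pos1(id15) recv 69: fwd
Round 4: pos2(id66) recv 69: fwd
Round 5: pos3(id69) recv 69: ELECTED
Message ID 67 originates at pos 0; dropped at pos 3 in round 3

Answer: 3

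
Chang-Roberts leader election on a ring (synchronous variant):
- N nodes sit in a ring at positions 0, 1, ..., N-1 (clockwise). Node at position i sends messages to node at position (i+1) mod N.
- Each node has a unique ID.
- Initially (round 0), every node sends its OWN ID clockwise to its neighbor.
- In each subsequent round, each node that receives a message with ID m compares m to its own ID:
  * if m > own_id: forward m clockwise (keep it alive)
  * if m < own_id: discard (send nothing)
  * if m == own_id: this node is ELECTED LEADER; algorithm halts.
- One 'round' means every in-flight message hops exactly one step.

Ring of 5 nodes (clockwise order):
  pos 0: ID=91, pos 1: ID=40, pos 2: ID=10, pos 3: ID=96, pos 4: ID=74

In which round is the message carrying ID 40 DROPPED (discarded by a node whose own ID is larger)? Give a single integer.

Answer: 2

Derivation:
Round 1: pos1(id40) recv 91: fwd; pos2(id10) recv 40: fwd; pos3(id96) recv 10: drop; pos4(id74) recv 96: fwd; pos0(id91) recv 74: drop
Round 2: pos2(id10) recv 91: fwd; pos3(id96) recv 40: drop; pos0(id91) recv 96: fwd
Round 3: pos3(id96) recv 91: drop; pos1(id40) recv 96: fwd
Round 4: pos2(id10) recv 96: fwd
Round 5: pos3(id96) recv 96: ELECTED
Message ID 40 originates at pos 1; dropped at pos 3 in round 2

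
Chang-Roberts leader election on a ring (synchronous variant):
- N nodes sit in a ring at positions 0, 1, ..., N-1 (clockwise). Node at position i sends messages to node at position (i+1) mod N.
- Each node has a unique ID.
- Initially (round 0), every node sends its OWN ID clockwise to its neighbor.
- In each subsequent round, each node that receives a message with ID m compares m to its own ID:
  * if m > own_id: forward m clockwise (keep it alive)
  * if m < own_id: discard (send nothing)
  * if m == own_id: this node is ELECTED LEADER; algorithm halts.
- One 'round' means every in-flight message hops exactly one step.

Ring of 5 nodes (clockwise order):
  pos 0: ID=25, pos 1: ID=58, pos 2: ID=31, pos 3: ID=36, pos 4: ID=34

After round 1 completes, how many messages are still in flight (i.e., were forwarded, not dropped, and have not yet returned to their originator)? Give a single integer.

Round 1: pos1(id58) recv 25: drop; pos2(id31) recv 58: fwd; pos3(id36) recv 31: drop; pos4(id34) recv 36: fwd; pos0(id25) recv 34: fwd
After round 1: 3 messages still in flight

Answer: 3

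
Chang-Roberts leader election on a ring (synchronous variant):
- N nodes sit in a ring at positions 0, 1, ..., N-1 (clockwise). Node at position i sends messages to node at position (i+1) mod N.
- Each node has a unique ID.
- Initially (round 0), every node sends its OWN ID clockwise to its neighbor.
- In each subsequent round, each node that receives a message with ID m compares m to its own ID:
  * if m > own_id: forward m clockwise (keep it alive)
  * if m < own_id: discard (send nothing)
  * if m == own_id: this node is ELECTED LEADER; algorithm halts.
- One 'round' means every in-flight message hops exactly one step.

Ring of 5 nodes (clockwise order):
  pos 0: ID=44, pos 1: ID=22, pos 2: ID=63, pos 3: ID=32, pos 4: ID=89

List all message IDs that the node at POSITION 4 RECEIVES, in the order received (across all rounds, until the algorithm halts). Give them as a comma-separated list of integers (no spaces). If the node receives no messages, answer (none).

Answer: 32,63,89

Derivation:
Round 1: pos1(id22) recv 44: fwd; pos2(id63) recv 22: drop; pos3(id32) recv 63: fwd; pos4(id89) recv 32: drop; pos0(id44) recv 89: fwd
Round 2: pos2(id63) recv 44: drop; pos4(id89) recv 63: drop; pos1(id22) recv 89: fwd
Round 3: pos2(id63) recv 89: fwd
Round 4: pos3(id32) recv 89: fwd
Round 5: pos4(id89) recv 89: ELECTED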